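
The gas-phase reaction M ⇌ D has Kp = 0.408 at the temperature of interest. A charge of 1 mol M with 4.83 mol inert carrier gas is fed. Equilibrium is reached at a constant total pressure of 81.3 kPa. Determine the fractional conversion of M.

X = 0.290

Take 1 mol M as basis and let X be its fractional conversion, so ξ = X.
Mole table: n_M = 1 − X; n_D = X; n_I = 4.83 (inert).
Total moles n_T = 5.83 (Δν = 0, constant).
Mole fractions y_i = n_i/n_T; Kp = p_D / (p_M) with p_i = y_i·P.
Equating to 0.408 and solving on 0 < X < 1: X = 0.290.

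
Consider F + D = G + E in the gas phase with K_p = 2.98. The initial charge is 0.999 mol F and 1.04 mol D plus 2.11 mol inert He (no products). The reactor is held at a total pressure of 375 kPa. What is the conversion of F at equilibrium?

Basis: 0.999 mol F initially; let X = conversion of F. Extent ξ = 0.999X.
At extent ξ: n_F = 0.999 − 0.999X; n_D = 1.04 − 0.999X; n_G = 0.999X; n_E = 0.999X; n_I = 2.11 (inert).
Total moles n_T = 4.15 (Δν = 0, constant).
Mole fractions y_i = n_i/n_T; K_p = p_G p_E / (p_F p_D) with p_i = y_i·P.
Setting this equal to 2.98 and taking the physical root (0 < X < 1) gives X = 0.646.

X = 0.646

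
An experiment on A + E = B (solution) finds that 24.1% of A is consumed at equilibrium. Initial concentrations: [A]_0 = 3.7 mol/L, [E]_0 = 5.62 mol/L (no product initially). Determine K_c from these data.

K_c = 0.0672 L/mol

Let X = conversion of A.
Concentrations: [A] = 3.7 − 3.7X; [E] = 5.62 − 3.7X; [B] = 3.7X.
At X = 0.241: [A] = 2.81, [E] = 4.73, [B] = 0.892.
K_c = [B] / ([A] [E]) = 0.0672 L/mol.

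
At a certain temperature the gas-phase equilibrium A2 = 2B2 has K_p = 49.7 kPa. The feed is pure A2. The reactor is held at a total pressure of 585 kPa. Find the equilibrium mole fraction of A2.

y_A2 = 0.748

Let X = conversion of A2 (basis 1 mol A2); extent of reaction ξ = X.
Moles: n_A2 = 1 − X; n_B2 = 2X.
n_T = Σnᵢ = 1 + X.
With p_i = (n_i/n_T)P, K_p = p_B2^2 / (p_A2).
Equating to 49.7 kPa and solving on 0 < X < 1: X = 0.144.
Then n_A2 = 0.856, n_T = 1.14, so y_A2 = 0.748.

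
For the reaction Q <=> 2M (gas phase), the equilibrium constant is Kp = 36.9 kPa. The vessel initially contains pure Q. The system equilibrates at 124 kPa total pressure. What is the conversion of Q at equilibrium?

X = 0.263

Let X = conversion of Q (basis 1 mol Q); extent of reaction ξ = X.
Moles: n_Q = 1 − X; n_M = 2X.
Total moles n_T = 1 + X.
y_i = n_i/n_T, p_i = y_i·P. Kp = p_M^2 / (p_Q).
This yields a degree-2 equation in X; solving on (0,1), X = 0.263.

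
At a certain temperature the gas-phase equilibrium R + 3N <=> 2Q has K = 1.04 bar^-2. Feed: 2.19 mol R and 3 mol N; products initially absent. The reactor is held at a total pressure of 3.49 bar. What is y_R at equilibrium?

Take 3 mol N as basis and let X be its fractional conversion, so ξ = X.
Mole table: n_R = 2.19 − X; n_N = 3 − 3X; n_Q = 2X.
Total moles n_T = 5.19 − 2X.
Mole fractions y_i = n_i/n_T; K = p_Q^2 / (p_R p_N^3) with p_i = y_i·P.
Substituting and setting equal to 1.04 bar^-2 gives a polynomial in X; the root in (0,1) is X = 0.639.
Then n_R = 1.55, n_T = 3.91, so y_R = 0.396.

y_R = 0.396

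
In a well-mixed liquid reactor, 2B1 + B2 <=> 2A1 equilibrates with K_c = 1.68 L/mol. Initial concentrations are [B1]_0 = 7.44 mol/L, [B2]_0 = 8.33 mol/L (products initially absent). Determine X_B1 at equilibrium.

X = 0.753

Let X = conversion of B1; extent ξ = 7.44X/2 mol/L.
Concentrations: [B1] = 7.44 − 7.44X; [B2] = 8.33 − 3.72X; [A1] = 7.44X.
K_c = [A1]^2 / ([B1]^2 [B2]).
This equals 1.68 at X = 0.753 (the root in 0 < X < 1).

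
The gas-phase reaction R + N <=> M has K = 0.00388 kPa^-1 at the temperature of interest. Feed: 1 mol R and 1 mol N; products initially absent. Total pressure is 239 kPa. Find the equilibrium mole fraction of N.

Basis: 1 mol R initially; let X = conversion of R. Extent ξ = X.
Mole table: n_R = 1 − X; n_N = 1 − X; n_M = X.
n_T = Σnᵢ = 2 − X.
y_i = n_i/n_T, p_i = y_i·P. K = p_M / (p_R p_N).
Setting this equal to 0.00388 kPa^-1 and taking the physical root (0 < X < 1) gives X = 0.280.
Then n_N = 0.72, n_T = 1.72, so y_N = 0.419.

y_N = 0.419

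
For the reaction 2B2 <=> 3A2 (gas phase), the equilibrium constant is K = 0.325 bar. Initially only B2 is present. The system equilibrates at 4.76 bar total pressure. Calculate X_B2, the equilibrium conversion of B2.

X = 0.236

Take 1 mol B2 as basis and let X be its fractional conversion, so ξ = 0.5X.
Species balance: n_B2 = 1 − X; n_A2 = 1.5X.
Summing: n_T = 1 + 0.5X.
With p_i = (n_i/n_T)P, K = p_A2^3 / (p_B2^2).
This yields a degree-3 equation in X; solving on (0,1), X = 0.236.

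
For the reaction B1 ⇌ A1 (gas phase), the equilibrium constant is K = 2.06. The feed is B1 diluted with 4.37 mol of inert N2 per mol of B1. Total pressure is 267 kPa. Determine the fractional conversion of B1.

Basis: 1 mol B1 initially; let X = conversion of B1. Extent ξ = X.
Species balance: n_B1 = 1 − X; n_A1 = X; n_I = 4.37 (inert).
Since Δν = 0, n_T = 5.37 throughout.
With p_i = (n_i/n_T)P, K = p_A1 / (p_B1).
Setting this equal to 2.06 and taking the physical root (0 < X < 1) gives X = 0.673.

X = 0.673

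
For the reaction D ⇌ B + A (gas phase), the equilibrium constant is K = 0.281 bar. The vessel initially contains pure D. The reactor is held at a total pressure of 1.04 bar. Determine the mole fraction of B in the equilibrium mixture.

y_B = 0.316

Let X = conversion of D (basis 1 mol D); extent of reaction ξ = X.
Moles: n_D = 1 − X; n_B = X; n_A = X.
Total moles n_T = 1 + X.
y_i = n_i/n_T, p_i = y_i·P. K = p_B p_A / (p_D).
Substituting and setting equal to 0.281 bar gives a polynomial in X; the root in (0,1) is X = 0.461.
Then n_B = 0.461, n_T = 1.46, so y_B = 0.316.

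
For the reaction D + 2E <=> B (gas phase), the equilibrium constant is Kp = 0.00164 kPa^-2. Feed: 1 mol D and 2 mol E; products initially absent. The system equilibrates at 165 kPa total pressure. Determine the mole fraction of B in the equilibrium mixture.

y_B = 0.561

Take 1 mol D as basis and let X be its fractional conversion, so ξ = X.
Species balance: n_D = 1 − X; n_E = 2 − 2X; n_B = X.
Total moles n_T = 3 − 2X.
y_i = n_i/n_T, p_i = y_i·P. Kp = p_B / (p_D p_E^2).
This yields a degree-3 equation in X; solving on (0,1), X = 0.793.
Then n_B = 0.793, n_T = 1.41, so y_B = 0.561.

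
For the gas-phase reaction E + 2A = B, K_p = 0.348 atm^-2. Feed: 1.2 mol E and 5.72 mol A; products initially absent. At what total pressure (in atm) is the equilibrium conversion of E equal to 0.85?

Basis: 1.2 mol E initially; let X = conversion of E. Extent ξ = 1.2X.
At extent ξ: n_E = 1.2 − 1.2X; n_A = 5.72 − 2.4X; n_B = 1.2X.
n_T = Σnᵢ = 6.92 − 2.4X.
K_p = p_B / (p_E p_A^2) with p_i = (n_i/n_T)·P.
At X = 0.85: the mole-fraction product g(X) = Π y_i^ν_i = 9.965. Since K_p = g(X)·P^{-2}, P = (g/K_p)^(1/2) = (9.965/0.348)^(1/2) = 5.35 atm.

P = 5.35 atm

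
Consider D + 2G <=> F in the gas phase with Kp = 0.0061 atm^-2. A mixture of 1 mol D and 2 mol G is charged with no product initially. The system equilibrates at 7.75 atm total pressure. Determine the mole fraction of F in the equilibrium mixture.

y_F = 0.047

Basis: 1 mol D initially; let X = conversion of D. Extent ξ = X.
Moles: n_D = 1 − X; n_G = 2 − 2X; n_F = X.
n_T = Σnᵢ = 3 − 2X.
With p_i = (n_i/n_T)P, Kp = p_F / (p_D p_G^2).
Equating to 0.0061 atm^-2 and solving on 0 < X < 1: X = 0.129.
Then n_F = 0.129, n_T = 2.74, so y_F = 0.047.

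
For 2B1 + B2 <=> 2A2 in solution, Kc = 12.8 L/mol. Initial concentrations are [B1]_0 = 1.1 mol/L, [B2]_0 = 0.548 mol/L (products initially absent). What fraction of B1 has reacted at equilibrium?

X = 0.620

Let X = conversion of B1; extent ξ = 1.1X/2 mol/L.
Concentrations: [B1] = 1.1 − 1.1X; [B2] = 0.548 − 0.55X; [A2] = 1.1X.
Kc = [A2]^2 / ([B1]^2 [B2]).
Solving Kc = 12.8 for X ∈ (0,1): X = 0.620.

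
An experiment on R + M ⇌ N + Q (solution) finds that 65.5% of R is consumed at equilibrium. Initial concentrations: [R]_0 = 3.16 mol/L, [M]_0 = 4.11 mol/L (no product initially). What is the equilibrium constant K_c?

Let X = conversion of R.
Concentrations: [R] = 3.16 − 3.16X; [M] = 4.11 − 3.16X; [N] = 3.16X; [Q] = 3.16X.
At X = 0.655: [R] = 1.09, [M] = 2.04, [N] = 2.07, [Q] = 2.07.
K_c = [N] [Q] / ([R] [M]) = 1.93.

K_c = 1.93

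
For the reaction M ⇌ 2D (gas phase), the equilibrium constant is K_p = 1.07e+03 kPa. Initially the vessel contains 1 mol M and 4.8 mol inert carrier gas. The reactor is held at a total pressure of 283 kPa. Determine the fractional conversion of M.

X = 0.878

Let X = conversion of M (basis 1 mol M); extent of reaction ξ = X.
Moles: n_M = 1 − X; n_D = 2X; n_I = 4.8 (inert).
Total moles n_T = 5.8 + X.
With p_i = (n_i/n_T)P, K_p = p_D^2 / (p_M).
Equating to 1.07e+03 kPa and solving on 0 < X < 1: X = 0.878.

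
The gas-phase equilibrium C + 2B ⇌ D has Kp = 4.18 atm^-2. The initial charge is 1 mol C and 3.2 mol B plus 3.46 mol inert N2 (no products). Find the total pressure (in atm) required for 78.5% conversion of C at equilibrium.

P = 3.49 atm

Let X = conversion of C (basis 1 mol C); extent of reaction ξ = X.
At extent ξ: n_C = 1 − X; n_B = 3.2 − 2X; n_D = X; n_I = 3.46 (inert).
n_T = Σnᵢ = 7.66 − 2X.
Kp = p_D / (p_C p_B^2) with p_i = (n_i/n_T)·P.
At X = 0.785: the mole-fraction product g(X) = Π y_i^ν_i = 50.97. Since Kp = g(X)·P^{-2}, P = (g/Kp)^(1/2) = (50.97/4.18)^(1/2) = 3.49 atm.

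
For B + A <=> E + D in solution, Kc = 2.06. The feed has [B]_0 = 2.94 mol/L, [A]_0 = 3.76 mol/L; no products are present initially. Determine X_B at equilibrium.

Let X = conversion of B; extent ξ = 2.94·X mol/L.
Concentrations: [B] = 2.94 − 2.94X; [A] = 3.76 − 2.94X; [E] = 2.94X; [D] = 2.94X.
Kc = [E] [D] / ([B] [A]).
Solving Kc = 2.06 for X ∈ (0,1): X = 0.659.

X = 0.659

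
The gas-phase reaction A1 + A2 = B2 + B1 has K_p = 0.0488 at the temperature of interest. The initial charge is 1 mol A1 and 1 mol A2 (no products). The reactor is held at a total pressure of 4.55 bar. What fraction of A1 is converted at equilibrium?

X = 0.181

Basis: 1 mol A1 initially; let X = conversion of A1. Extent ξ = X.
Mole table: n_A1 = 1 − X; n_A2 = 1 − X; n_B2 = X; n_B1 = X.
Total moles n_T = 2 (Δν = 0, constant).
Mole fractions y_i = n_i/n_T; K_p = p_B2 p_B1 / (p_A1 p_A2) with p_i = y_i·P.
Setting this equal to 0.0488 and taking the physical root (0 < X < 1) gives X = 0.181.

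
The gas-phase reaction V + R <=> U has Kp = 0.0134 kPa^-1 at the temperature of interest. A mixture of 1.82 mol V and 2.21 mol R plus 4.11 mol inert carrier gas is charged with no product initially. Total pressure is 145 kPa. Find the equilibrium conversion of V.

X = 0.299

Take 1.82 mol V as basis and let X be its fractional conversion, so ξ = 1.82X.
At extent ξ: n_V = 1.82 − 1.82X; n_R = 2.21 − 1.82X; n_U = 1.82X; n_I = 4.11 (inert).
Total moles n_T = 8.14 − 1.82X.
y_i = n_i/n_T, p_i = y_i·P. Kp = p_U / (p_V p_R).
Equating to 0.0134 kPa^-1 and solving on 0 < X < 1: X = 0.299.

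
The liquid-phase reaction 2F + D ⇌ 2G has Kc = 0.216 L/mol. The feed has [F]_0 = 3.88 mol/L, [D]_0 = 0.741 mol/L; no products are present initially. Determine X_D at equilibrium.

Let X = conversion of D; extent ξ = 0.741·X mol/L.
Concentrations: [F] = 3.88 − 1.48X; [D] = 0.741 − 0.741X; [G] = 1.48X.
Kc = [G]^2 / ([F]^2 [D]).
This equals 0.216 at X = 0.553 (the root in 0 < X < 1).

X = 0.553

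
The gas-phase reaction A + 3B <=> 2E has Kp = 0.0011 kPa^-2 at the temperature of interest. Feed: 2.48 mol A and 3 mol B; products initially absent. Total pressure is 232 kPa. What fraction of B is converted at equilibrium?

X = 0.763

Take 3 mol B as basis and let X be its fractional conversion, so ξ = X.
Mole table: n_A = 2.48 − X; n_B = 3 − 3X; n_E = 2X.
n_T = Σnᵢ = 5.48 − 2X.
Mole fractions y_i = n_i/n_T; Kp = p_E^2 / (p_A p_B^3) with p_i = y_i·P.
This yields a degree-4 equation in X; solving on (0,1), X = 0.763.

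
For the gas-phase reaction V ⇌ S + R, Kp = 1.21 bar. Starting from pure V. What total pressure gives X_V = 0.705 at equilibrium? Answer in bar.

P = 1.22 bar

Take 1 mol V as basis and let X be its fractional conversion, so ξ = X.
Mole table: n_V = 1 − X; n_S = X; n_R = X.
Summing: n_T = 1 + X.
Kp = p_S p_R / (p_V) with p_i = (n_i/n_T)·P.
At X = 0.705: the mole-fraction product g(X) = Π y_i^ν_i = 0.9882. Since Kp = g(X)·P^{1}, P = (Kp/g)^(1/1) = (1.21/0.9882)^(1/1) = 1.22 bar.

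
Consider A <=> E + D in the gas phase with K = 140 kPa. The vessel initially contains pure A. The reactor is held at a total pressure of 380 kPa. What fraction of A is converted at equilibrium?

X = 0.519

Take 1 mol A as basis and let X be its fractional conversion, so ξ = X.
Moles: n_A = 1 − X; n_E = X; n_D = X.
Total moles n_T = 1 + X.
With p_i = (n_i/n_T)P, K = p_E p_D / (p_A).
Substituting and setting equal to 140 kPa gives a polynomial in X; the root in (0,1) is X = 0.519.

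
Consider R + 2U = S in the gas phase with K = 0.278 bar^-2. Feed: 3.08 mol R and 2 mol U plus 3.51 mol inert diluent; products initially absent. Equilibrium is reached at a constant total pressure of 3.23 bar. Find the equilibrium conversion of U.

X = 0.269

Take 2 mol U as basis and let X be its fractional conversion, so ξ = X.
Species balance: n_R = 3.08 − X; n_U = 2 − 2X; n_S = X; n_I = 3.51 (inert).
Total moles n_T = 8.59 − 2X.
Mole fractions y_i = n_i/n_T; K = p_S / (p_R p_U^2) with p_i = y_i·P.
Setting this equal to 0.278 bar^-2 and taking the physical root (0 < X < 1) gives X = 0.269.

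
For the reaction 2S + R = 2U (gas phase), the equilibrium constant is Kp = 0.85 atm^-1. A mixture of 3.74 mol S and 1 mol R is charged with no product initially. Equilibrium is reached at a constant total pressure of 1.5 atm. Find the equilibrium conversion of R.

Take 1 mol R as basis and let X be its fractional conversion, so ξ = X.
Moles: n_S = 3.74 − 2X; n_R = 1 − X; n_U = 2X.
Summing: n_T = 4.74 − X.
Mole fractions y_i = n_i/n_T; Kp = p_U^2 / (p_S^2 p_R) with p_i = y_i·P.
This yields a degree-3 equation in X; solving on (0,1), X = 0.517.

X = 0.517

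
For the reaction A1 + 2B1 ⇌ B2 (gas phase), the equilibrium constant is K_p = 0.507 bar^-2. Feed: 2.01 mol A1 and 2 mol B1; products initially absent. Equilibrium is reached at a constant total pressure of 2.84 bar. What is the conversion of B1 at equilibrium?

X = 0.557

Take 2 mol B1 as basis and let X be its fractional conversion, so ξ = X.
Moles: n_A1 = 2.01 − X; n_B1 = 2 − 2X; n_B2 = X.
Summing: n_T = 4.01 − 2X.
With p_i = (n_i/n_T)P, K_p = p_B2 / (p_A1 p_B1^2).
Substituting and setting equal to 0.507 bar^-2 gives a polynomial in X; the root in (0,1) is X = 0.557.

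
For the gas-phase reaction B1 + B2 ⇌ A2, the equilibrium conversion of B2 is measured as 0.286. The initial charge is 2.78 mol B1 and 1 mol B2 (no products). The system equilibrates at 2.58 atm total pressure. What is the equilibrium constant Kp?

Kp = 0.218 atm^-1

Let X = conversion of B2 (basis 1 mol B2); extent of reaction ξ = X.
Mole table: n_B1 = 2.78 − X; n_B2 = 1 − X; n_A2 = X.
Total moles n_T = 3.78 − X.
At X = 0.286: n_B1 = 2.49, n_B2 = 0.714, n_A2 = 0.286, n_T = 3.49.
p_i = (n_i/n_T)·P. Kp = p_A2 / (p_B1 p_B2) = 0.218 atm^-1.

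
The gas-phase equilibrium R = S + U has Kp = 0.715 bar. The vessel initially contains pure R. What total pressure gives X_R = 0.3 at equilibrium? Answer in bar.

Take 1 mol R as basis and let X be its fractional conversion, so ξ = X.
Mole table: n_R = 1 − X; n_S = X; n_U = X.
n_T = Σnᵢ = 1 + X.
Kp = p_S p_U / (p_R) with p_i = (n_i/n_T)·P.
At X = 0.3: the mole-fraction product g(X) = Π y_i^ν_i = 0.0989. Since Kp = g(X)·P^{1}, P = (Kp/g)^(1/1) = (0.715/0.0989)^(1/1) = 7.23 bar.

P = 7.23 bar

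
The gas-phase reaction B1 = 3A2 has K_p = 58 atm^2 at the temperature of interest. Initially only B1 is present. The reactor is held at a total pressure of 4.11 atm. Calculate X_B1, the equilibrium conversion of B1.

X = 0.623

Take 1 mol B1 as basis and let X be its fractional conversion, so ξ = X.
At extent ξ: n_B1 = 1 − X; n_A2 = 3X.
Summing: n_T = 1 + 2X.
Mole fractions y_i = n_i/n_T; K_p = p_A2^3 / (p_B1) with p_i = y_i·P.
Setting this equal to 58 atm^2 and taking the physical root (0 < X < 1) gives X = 0.623.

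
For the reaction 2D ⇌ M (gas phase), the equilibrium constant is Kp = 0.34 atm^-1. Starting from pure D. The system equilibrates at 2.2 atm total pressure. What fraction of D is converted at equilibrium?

Basis: 1 mol D initially; let X = conversion of D. Extent ξ = 0.5X.
Species balance: n_D = 1 − X; n_M = 0.5X.
n_T = Σnᵢ = 1 − 0.5X.
Mole fractions y_i = n_i/n_T; Kp = p_M / (p_D^2) with p_i = y_i·P.
Substituting and setting equal to 0.34 atm^-1 gives a polynomial in X; the root in (0,1) is X = 0.499.

X = 0.499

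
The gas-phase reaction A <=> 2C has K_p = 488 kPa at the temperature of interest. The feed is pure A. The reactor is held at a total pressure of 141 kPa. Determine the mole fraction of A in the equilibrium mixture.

Take 1 mol A as basis and let X be its fractional conversion, so ξ = X.
Species balance: n_A = 1 − X; n_C = 2X.
n_T = Σnᵢ = 1 + X.
With p_i = (n_i/n_T)P, K_p = p_C^2 / (p_A).
Substituting and setting equal to 488 kPa gives a polynomial in X; the root in (0,1) is X = 0.681.
Then n_A = 0.319, n_T = 1.68, so y_A = 0.190.

y_A = 0.190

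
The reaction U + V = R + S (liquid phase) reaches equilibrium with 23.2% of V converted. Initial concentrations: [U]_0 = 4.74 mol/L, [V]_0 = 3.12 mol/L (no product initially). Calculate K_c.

K_c = 0.0544

Let X = conversion of V.
Concentrations: [U] = 4.74 − 3.12X; [V] = 3.12 − 3.12X; [R] = 3.12X; [S] = 3.12X.
At X = 0.232: [U] = 4.02, [V] = 2.4, [R] = 0.724, [S] = 0.724.
K_c = [R] [S] / ([U] [V]) = 0.0544.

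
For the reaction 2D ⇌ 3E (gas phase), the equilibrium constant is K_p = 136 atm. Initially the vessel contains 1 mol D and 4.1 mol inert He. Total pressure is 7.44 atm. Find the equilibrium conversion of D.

Basis: 1 mol D initially; let X = conversion of D. Extent ξ = 0.5X.
Species balance: n_D = 1 − X; n_E = 1.5X; n_I = 4.1 (inert).
n_T = Σnᵢ = 5.1 + 0.5X.
Mole fractions y_i = n_i/n_T; K_p = p_E^3 / (p_D^2) with p_i = y_i·P.
This yields a degree-3 equation in X; solving on (0,1), X = 0.855.

X = 0.855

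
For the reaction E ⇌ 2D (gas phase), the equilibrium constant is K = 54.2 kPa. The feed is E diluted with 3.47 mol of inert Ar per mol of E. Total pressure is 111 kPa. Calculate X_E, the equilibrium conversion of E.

X = 0.534

Basis: 1 mol E initially; let X = conversion of E. Extent ξ = X.
Species balance: n_E = 1 − X; n_D = 2X; n_I = 3.47 (inert).
n_T = Σnᵢ = 4.47 + X.
y_i = n_i/n_T, p_i = y_i·P. K = p_D^2 / (p_E).
Substituting and setting equal to 54.2 kPa gives a polynomial in X; the root in (0,1) is X = 0.534.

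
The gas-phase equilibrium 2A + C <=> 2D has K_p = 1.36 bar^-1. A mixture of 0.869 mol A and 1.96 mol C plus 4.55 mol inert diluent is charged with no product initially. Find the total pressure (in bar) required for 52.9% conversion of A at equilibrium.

P = 3.83 bar

Basis: 0.869 mol A initially; let X = conversion of A. Extent ξ = 0.434X.
Mole table: n_A = 0.869 − 0.869X; n_C = 1.96 − 0.434X; n_D = 0.869X; n_I = 4.55 (inert).
Total moles n_T = 7.38 − 0.434X.
K_p = p_D^2 / (p_A^2 p_C) with p_i = (n_i/n_T)·P.
At X = 0.529: the mole-fraction product g(X) = Π y_i^ν_i = 5.212. Since K_p = g(X)·P^{-1}, P = (g/K_p)^(1/1) = (5.212/1.36)^(1/1) = 3.83 bar.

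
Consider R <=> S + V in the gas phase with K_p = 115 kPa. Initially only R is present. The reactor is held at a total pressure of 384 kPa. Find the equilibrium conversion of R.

Let X = conversion of R (basis 1 mol R); extent of reaction ξ = X.
Mole table: n_R = 1 − X; n_S = X; n_V = X.
n_T = Σnᵢ = 1 + X.
y_i = n_i/n_T, p_i = y_i·P. K_p = p_S p_V / (p_R).
Equating to 115 kPa and solving on 0 < X < 1: X = 0.480.

X = 0.480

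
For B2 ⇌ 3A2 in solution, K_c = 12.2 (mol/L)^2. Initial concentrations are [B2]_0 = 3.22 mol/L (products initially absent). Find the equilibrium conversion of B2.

X = 0.311

Let X = conversion of B2; extent ξ = 3.22·X mol/L.
Concentrations: [B2] = 3.22 − 3.22X; [A2] = 9.66X.
K_c = [A2]^3 / ([B2]).
Equating to 12.2 (mol/L)^2: the physical root is X = 0.311.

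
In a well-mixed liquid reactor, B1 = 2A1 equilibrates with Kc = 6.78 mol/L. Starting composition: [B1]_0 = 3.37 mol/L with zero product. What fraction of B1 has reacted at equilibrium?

Let X = conversion of B1; extent ξ = 3.37·X mol/L.
Concentrations: [B1] = 3.37 − 3.37X; [A1] = 6.74X.
Kc = [A1]^2 / ([B1]).
This equals 6.78 at X = 0.501 (the root in 0 < X < 1).

X = 0.501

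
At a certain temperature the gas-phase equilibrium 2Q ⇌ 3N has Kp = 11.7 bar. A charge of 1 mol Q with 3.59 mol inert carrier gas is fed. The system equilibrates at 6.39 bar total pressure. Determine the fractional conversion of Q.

X = 0.667

Basis: 1 mol Q initially; let X = conversion of Q. Extent ξ = 0.5X.
At extent ξ: n_Q = 1 − X; n_N = 1.5X; n_I = 3.59 (inert).
Total moles n_T = 4.59 + 0.5X.
Mole fractions y_i = n_i/n_T; Kp = p_N^3 / (p_Q^2) with p_i = y_i·P.
Equating to 11.7 bar and solving on 0 < X < 1: X = 0.667.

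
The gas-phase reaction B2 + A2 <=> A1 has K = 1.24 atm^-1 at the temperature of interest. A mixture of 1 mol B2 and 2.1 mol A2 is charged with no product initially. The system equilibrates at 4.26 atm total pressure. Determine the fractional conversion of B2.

Take 1 mol B2 as basis and let X be its fractional conversion, so ξ = X.
Moles: n_B2 = 1 − X; n_A2 = 2.1 − X; n_A1 = X.
Summing: n_T = 3.1 − X.
Mole fractions y_i = n_i/n_T; K = p_A1 / (p_B2 p_A2) with p_i = y_i·P.
Equating to 1.24 atm^-1 and solving on 0 < X < 1: X = 0.752.

X = 0.752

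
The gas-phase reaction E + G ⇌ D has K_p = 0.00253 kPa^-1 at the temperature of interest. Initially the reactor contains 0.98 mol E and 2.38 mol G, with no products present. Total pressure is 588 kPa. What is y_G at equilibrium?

Basis: 0.98 mol E initially; let X = conversion of E. Extent ξ = 0.98X.
Moles: n_E = 0.98 − 0.98X; n_G = 2.38 − 0.98X; n_D = 0.98X.
n_T = Σnᵢ = 3.36 − 0.98X.
With p_i = (n_i/n_T)P, K_p = p_D / (p_E p_G).
Substituting and setting equal to 0.00253 kPa^-1 gives a polynomial in X; the root in (0,1) is X = 0.495.
Then n_G = 1.89, n_T = 2.87, so y_G = 0.659.

y_G = 0.659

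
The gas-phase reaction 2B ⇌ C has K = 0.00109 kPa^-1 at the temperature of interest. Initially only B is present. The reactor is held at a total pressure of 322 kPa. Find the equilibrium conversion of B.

X = 0.355

Take 1 mol B as basis and let X be its fractional conversion, so ξ = 0.5X.
Species balance: n_B = 1 − X; n_C = 0.5X.
n_T = Σnᵢ = 1 − 0.5X.
With p_i = (n_i/n_T)P, K = p_C / (p_B^2).
This yields a degree-2 equation in X; solving on (0,1), X = 0.355.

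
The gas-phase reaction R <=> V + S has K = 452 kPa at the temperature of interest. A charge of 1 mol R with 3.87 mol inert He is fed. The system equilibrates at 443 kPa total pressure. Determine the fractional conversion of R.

X = 0.871

Take 1 mol R as basis and let X be its fractional conversion, so ξ = X.
Moles: n_R = 1 − X; n_V = X; n_S = X; n_I = 3.87 (inert).
Summing: n_T = 4.87 + X.
y_i = n_i/n_T, p_i = y_i·P. K = p_V p_S / (p_R).
This yields a degree-2 equation in X; solving on (0,1), X = 0.871.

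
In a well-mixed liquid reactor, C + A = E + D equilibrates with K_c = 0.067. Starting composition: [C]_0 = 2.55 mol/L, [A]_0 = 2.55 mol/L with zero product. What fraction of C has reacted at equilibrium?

X = 0.206

Let X = conversion of C; extent ξ = 2.55·X mol/L.
Concentrations: [C] = 2.55 − 2.55X; [A] = 2.55 − 2.55X; [E] = 2.55X; [D] = 2.55X.
K_c = [E] [D] / ([C] [A]).
Equating to 0.067: the physical root is X = 0.206.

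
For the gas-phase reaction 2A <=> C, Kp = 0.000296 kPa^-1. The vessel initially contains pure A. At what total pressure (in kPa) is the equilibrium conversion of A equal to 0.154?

P = 335 kPa

Take 1 mol A as basis and let X be its fractional conversion, so ξ = 0.5X.
Mole table: n_A = 1 − X; n_C = 0.5X.
Summing: n_T = 1 − 0.5X.
Kp = p_C / (p_A^2) with p_i = (n_i/n_T)·P.
At X = 0.154: the mole-fraction product g(X) = Π y_i^ν_i = 0.0993. Since Kp = g(X)·P^{-1}, P = (g/Kp)^(1/1) = (0.0993/0.000296)^(1/1) = 335 kPa.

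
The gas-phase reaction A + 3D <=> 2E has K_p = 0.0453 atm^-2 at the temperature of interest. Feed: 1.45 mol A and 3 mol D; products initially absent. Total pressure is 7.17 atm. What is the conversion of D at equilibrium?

Take 3 mol D as basis and let X be its fractional conversion, so ξ = X.
Moles: n_A = 1.45 − X; n_D = 3 − 3X; n_E = 2X.
Summing: n_T = 4.45 − 2X.
With p_i = (n_i/n_T)P, K_p = p_E^2 / (p_A p_D^3).
Equating to 0.0453 atm^-2 and solving on 0 < X < 1: X = 0.453.

X = 0.453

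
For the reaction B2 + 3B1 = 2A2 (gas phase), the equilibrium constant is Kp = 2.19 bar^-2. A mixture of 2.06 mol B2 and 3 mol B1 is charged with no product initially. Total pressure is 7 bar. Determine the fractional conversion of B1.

Let X = conversion of B1 (basis 3 mol B1); extent of reaction ξ = X.
Mole table: n_B2 = 2.06 − X; n_B1 = 3 − 3X; n_A2 = 2X.
Summing: n_T = 5.06 − 2X.
With p_i = (n_i/n_T)P, Kp = p_A2^2 / (p_B2 p_B1^3).
Substituting and setting equal to 2.19 bar^-2 gives a polynomial in X; the root in (0,1) is X = 0.797.

X = 0.797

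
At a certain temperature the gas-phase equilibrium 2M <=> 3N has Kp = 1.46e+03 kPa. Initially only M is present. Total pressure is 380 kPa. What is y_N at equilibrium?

y_N = 0.701

Basis: 1 mol M initially; let X = conversion of M. Extent ξ = 0.5X.
Species balance: n_M = 1 − X; n_N = 1.5X.
Summing: n_T = 1 + 0.5X.
y_i = n_i/n_T, p_i = y_i·P. Kp = p_N^3 / (p_M^2).
Substituting and setting equal to 1.46e+03 kPa gives a polynomial in X; the root in (0,1) is X = 0.610.
Then n_N = 0.914, n_T = 1.3, so y_N = 0.701.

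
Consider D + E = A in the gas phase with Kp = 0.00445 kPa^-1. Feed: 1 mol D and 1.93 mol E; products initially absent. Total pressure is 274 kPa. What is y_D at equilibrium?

y_D = 0.230

Let X = conversion of D (basis 1 mol D); extent of reaction ξ = X.
Species balance: n_D = 1 − X; n_E = 1.93 − X; n_A = X.
Summing: n_T = 2.93 − X.
y_i = n_i/n_T, p_i = y_i·P. Kp = p_A / (p_D p_E).
Substituting and setting equal to 0.00445 kPa^-1 gives a polynomial in X; the root in (0,1) is X = 0.423.
Then n_D = 0.577, n_T = 2.51, so y_D = 0.230.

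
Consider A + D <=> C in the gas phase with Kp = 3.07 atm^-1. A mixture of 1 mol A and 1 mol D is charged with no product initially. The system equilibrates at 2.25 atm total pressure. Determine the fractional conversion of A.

X = 0.644

Let X = conversion of A (basis 1 mol A); extent of reaction ξ = X.
Mole table: n_A = 1 − X; n_D = 1 − X; n_C = X.
Total moles n_T = 2 − X.
y_i = n_i/n_T, p_i = y_i·P. Kp = p_C / (p_A p_D).
Setting this equal to 3.07 atm^-1 and taking the physical root (0 < X < 1) gives X = 0.644.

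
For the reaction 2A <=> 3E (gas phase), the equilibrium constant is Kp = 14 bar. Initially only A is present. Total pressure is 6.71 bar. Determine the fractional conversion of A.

Take 1 mol A as basis and let X be its fractional conversion, so ξ = 0.5X.
At extent ξ: n_A = 1 − X; n_E = 1.5X.
Total moles n_T = 1 + 0.5X.
With p_i = (n_i/n_T)P, Kp = p_E^3 / (p_A^2).
Substituting and setting equal to 14 bar gives a polynomial in X; the root in (0,1) is X = 0.546.

X = 0.546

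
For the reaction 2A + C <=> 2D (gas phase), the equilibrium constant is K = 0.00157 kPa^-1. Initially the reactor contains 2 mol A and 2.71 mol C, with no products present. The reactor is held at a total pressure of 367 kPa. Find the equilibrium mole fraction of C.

Basis: 2 mol A initially; let X = conversion of A. Extent ξ = X.
Moles: n_A = 2 − 2X; n_C = 2.71 − X; n_D = 2X.
Summing: n_T = 4.71 − X.
With p_i = (n_i/n_T)P, K = p_D^2 / (p_A^2 p_C).
Equating to 0.00157 kPa^-1 and solving on 0 < X < 1: X = 0.358.
Then n_C = 2.35, n_T = 4.35, so y_C = 0.540.

y_C = 0.540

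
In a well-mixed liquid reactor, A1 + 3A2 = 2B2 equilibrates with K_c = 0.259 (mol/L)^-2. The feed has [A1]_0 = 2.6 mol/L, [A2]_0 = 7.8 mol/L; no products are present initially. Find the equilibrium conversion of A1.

X = 0.587

Let X = conversion of A1; extent ξ = 2.6·X mol/L.
Concentrations: [A1] = 2.6 − 2.6X; [A2] = 7.8 − 7.8X; [B2] = 5.2X.
K_c = [B2]^2 / ([A1] [A2]^3).
Solving K_c = 0.259 for X ∈ (0,1): X = 0.587.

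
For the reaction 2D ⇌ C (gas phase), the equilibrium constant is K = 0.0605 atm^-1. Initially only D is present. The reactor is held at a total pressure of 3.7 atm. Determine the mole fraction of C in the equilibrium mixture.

Take 1 mol D as basis and let X be its fractional conversion, so ξ = 0.5X.
Mole table: n_D = 1 − X; n_C = 0.5X.
Summing: n_T = 1 − 0.5X.
y_i = n_i/n_T, p_i = y_i·P. K = p_C / (p_D^2).
Substituting and setting equal to 0.0605 atm^-1 gives a polynomial in X; the root in (0,1) is X = 0.274.
Then n_C = 0.137, n_T = 0.863, so y_C = 0.159.

y_C = 0.159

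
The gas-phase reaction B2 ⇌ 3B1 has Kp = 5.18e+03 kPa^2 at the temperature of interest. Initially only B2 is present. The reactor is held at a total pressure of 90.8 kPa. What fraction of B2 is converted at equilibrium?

X = 0.353

Let X = conversion of B2 (basis 1 mol B2); extent of reaction ξ = X.
Mole table: n_B2 = 1 − X; n_B1 = 3X.
Total moles n_T = 1 + 2X.
Mole fractions y_i = n_i/n_T; Kp = p_B1^3 / (p_B2) with p_i = y_i·P.
Equating to 5.18e+03 kPa^2 and solving on 0 < X < 1: X = 0.353.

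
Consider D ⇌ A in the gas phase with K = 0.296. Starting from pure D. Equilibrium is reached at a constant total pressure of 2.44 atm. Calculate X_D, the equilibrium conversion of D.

Basis: 1 mol D initially; let X = conversion of D. Extent ξ = X.
Species balance: n_D = 1 − X; n_A = X.
Total moles n_T = 1 (Δν = 0, constant).
Mole fractions y_i = n_i/n_T; K = p_A / (p_D) with p_i = y_i·P.
Equating to 0.296 and solving on 0 < X < 1: X = 0.228.

X = 0.228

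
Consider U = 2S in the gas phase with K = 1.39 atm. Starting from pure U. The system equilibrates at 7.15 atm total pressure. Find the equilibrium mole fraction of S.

y_S = 0.354

Let X = conversion of U (basis 1 mol U); extent of reaction ξ = X.
Moles: n_U = 1 − X; n_S = 2X.
Total moles n_T = 1 + X.
Mole fractions y_i = n_i/n_T; K = p_S^2 / (p_U) with p_i = y_i·P.
Equating to 1.39 atm and solving on 0 < X < 1: X = 0.215.
Then n_S = 0.431, n_T = 1.22, so y_S = 0.354.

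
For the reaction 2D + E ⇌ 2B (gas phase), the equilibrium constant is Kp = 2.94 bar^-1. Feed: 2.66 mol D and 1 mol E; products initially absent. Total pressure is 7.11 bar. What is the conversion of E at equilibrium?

X = 0.757

Let X = conversion of E (basis 1 mol E); extent of reaction ξ = X.
Species balance: n_D = 2.66 − 2X; n_E = 1 − X; n_B = 2X.
Summing: n_T = 3.66 − X.
y_i = n_i/n_T, p_i = y_i·P. Kp = p_B^2 / (p_D^2 p_E).
Equating to 2.94 bar^-1 and solving on 0 < X < 1: X = 0.757.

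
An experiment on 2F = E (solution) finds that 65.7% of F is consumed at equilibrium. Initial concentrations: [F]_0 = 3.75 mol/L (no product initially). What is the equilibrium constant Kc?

Kc = 0.745 L/mol

Let X = conversion of F.
Concentrations: [F] = 3.75 − 3.75X; [E] = 1.88X.
At X = 0.657: [F] = 1.29, [E] = 1.23.
Kc = [E] / ([F]^2) = 0.745 L/mol.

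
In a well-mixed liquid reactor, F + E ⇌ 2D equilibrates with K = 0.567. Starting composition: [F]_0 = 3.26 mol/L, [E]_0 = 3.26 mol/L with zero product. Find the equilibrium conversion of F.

X = 0.274

Let X = conversion of F; extent ξ = 3.26·X mol/L.
Concentrations: [F] = 3.26 − 3.26X; [E] = 3.26 − 3.26X; [D] = 6.52X.
K = [D]^2 / ([F] [E]).
Setting equal to 0.567 and solving for X on (0,1) gives X = 0.274.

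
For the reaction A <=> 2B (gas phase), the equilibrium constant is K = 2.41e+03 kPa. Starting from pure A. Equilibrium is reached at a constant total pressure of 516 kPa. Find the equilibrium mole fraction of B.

y_B = 0.847

Basis: 1 mol A initially; let X = conversion of A. Extent ξ = X.
Moles: n_A = 1 − X; n_B = 2X.
Summing: n_T = 1 + X.
Mole fractions y_i = n_i/n_T; K = p_B^2 / (p_A) with p_i = y_i·P.
Equating to 2.41e+03 kPa and solving on 0 < X < 1: X = 0.734.
Then n_B = 1.47, n_T = 1.73, so y_B = 0.847.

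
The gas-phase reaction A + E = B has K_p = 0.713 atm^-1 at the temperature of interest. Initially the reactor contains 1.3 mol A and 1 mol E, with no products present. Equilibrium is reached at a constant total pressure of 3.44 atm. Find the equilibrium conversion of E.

Take 1 mol E as basis and let X be its fractional conversion, so ξ = X.
Moles: n_A = 1.3 − X; n_E = 1 − X; n_B = X.
Total moles n_T = 2.3 − X.
Mole fractions y_i = n_i/n_T; K_p = p_B / (p_A p_E) with p_i = y_i·P.
Equating to 0.713 atm^-1 and solving on 0 < X < 1: X = 0.518.

X = 0.518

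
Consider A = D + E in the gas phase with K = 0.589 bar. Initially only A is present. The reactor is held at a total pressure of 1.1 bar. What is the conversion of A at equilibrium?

Take 1 mol A as basis and let X be its fractional conversion, so ξ = X.
Species balance: n_A = 1 − X; n_D = X; n_E = X.
n_T = Σnᵢ = 1 + X.
y_i = n_i/n_T, p_i = y_i·P. K = p_D p_E / (p_A).
Setting this equal to 0.589 bar and taking the physical root (0 < X < 1) gives X = 0.591.

X = 0.591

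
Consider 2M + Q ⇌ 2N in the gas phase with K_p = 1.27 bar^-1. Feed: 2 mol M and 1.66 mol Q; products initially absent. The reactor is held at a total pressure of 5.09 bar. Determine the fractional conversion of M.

X = 0.599

Take 2 mol M as basis and let X be its fractional conversion, so ξ = X.
Moles: n_M = 2 − 2X; n_Q = 1.66 − X; n_N = 2X.
n_T = Σnᵢ = 3.66 − X.
With p_i = (n_i/n_T)P, K_p = p_N^2 / (p_M^2 p_Q).
Setting this equal to 1.27 bar^-1 and taking the physical root (0 < X < 1) gives X = 0.599.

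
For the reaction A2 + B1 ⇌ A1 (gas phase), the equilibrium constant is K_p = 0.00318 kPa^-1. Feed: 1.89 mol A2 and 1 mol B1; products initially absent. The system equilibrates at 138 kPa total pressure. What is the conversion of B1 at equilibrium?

X = 0.216

Basis: 1 mol B1 initially; let X = conversion of B1. Extent ξ = X.
Moles: n_A2 = 1.89 − X; n_B1 = 1 − X; n_A1 = X.
Total moles n_T = 2.89 − X.
Mole fractions y_i = n_i/n_T; K_p = p_A1 / (p_A2 p_B1) with p_i = y_i·P.
Substituting and setting equal to 0.00318 kPa^-1 gives a polynomial in X; the root in (0,1) is X = 0.216.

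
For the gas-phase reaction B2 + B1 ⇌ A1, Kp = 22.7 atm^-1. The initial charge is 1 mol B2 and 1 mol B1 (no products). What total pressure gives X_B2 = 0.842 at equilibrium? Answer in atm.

P = 1.72 atm

Let X = conversion of B2 (basis 1 mol B2); extent of reaction ξ = X.
Species balance: n_B2 = 1 − X; n_B1 = 1 − X; n_A1 = X.
Total moles n_T = 2 − X.
Kp = p_A1 / (p_B2 p_B1) with p_i = (n_i/n_T)·P.
At X = 0.842: the mole-fraction product g(X) = Π y_i^ν_i = 39.06. Since Kp = g(X)·P^{-1}, P = (g/Kp)^(1/1) = (39.06/22.7)^(1/1) = 1.72 atm.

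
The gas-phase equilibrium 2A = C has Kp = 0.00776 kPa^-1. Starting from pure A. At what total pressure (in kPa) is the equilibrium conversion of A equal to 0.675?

Take 1 mol A as basis and let X be its fractional conversion, so ξ = 0.5X.
Mole table: n_A = 1 − X; n_C = 0.5X.
n_T = Σnᵢ = 1 − 0.5X.
Kp = p_C / (p_A^2) with p_i = (n_i/n_T)·P.
At X = 0.675: the mole-fraction product g(X) = Π y_i^ν_i = 2.117. Since Kp = g(X)·P^{-1}, P = (g/Kp)^(1/1) = (2.117/0.00776)^(1/1) = 273 kPa.

P = 273 kPa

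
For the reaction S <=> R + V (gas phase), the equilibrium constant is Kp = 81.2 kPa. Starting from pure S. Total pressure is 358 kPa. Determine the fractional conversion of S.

X = 0.430

Take 1 mol S as basis and let X be its fractional conversion, so ξ = X.
Species balance: n_S = 1 − X; n_R = X; n_V = X.
Total moles n_T = 1 + X.
y_i = n_i/n_T, p_i = y_i·P. Kp = p_R p_V / (p_S).
Equating to 81.2 kPa and solving on 0 < X < 1: X = 0.430.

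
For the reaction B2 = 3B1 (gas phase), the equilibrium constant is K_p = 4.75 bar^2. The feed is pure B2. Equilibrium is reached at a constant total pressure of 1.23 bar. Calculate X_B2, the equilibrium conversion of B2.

Basis: 1 mol B2 initially; let X = conversion of B2. Extent ξ = X.
Mole table: n_B2 = 1 − X; n_B1 = 3X.
Total moles n_T = 1 + 2X.
Mole fractions y_i = n_i/n_T; K_p = p_B1^3 / (p_B2) with p_i = y_i·P.
Equating to 4.75 bar^2 and solving on 0 < X < 1: X = 0.607.

X = 0.607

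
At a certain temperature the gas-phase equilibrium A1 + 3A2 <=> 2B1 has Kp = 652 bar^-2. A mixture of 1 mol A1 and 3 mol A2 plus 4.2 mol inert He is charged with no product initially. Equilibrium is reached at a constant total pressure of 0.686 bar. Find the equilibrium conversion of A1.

X = 0.680

Basis: 1 mol A1 initially; let X = conversion of A1. Extent ξ = X.
Moles: n_A1 = 1 − X; n_A2 = 3 − 3X; n_B1 = 2X; n_I = 4.2 (inert).
n_T = Σnᵢ = 8.2 − 2X.
Mole fractions y_i = n_i/n_T; Kp = p_B1^2 / (p_A1 p_A2^3) with p_i = y_i·P.
Substituting and setting equal to 652 bar^-2 gives a polynomial in X; the root in (0,1) is X = 0.680.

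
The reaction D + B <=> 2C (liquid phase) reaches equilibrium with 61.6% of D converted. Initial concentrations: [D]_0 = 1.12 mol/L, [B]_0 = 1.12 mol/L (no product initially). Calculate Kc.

Kc = 10.3

Let X = conversion of D.
Concentrations: [D] = 1.12 − 1.12X; [B] = 1.12 − 1.12X; [C] = 2.24X.
At X = 0.616: [D] = 0.43, [B] = 0.43, [C] = 1.38.
Kc = [C]^2 / ([D] [B]) = 10.3.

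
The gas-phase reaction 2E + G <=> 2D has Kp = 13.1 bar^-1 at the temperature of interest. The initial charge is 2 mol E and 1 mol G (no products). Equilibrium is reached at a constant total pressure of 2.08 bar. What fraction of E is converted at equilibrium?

X = 0.664

Basis: 2 mol E initially; let X = conversion of E. Extent ξ = X.
Moles: n_E = 2 − 2X; n_G = 1 − X; n_D = 2X.
Total moles n_T = 3 − X.
With p_i = (n_i/n_T)P, Kp = p_D^2 / (p_E^2 p_G).
Substituting and setting equal to 13.1 bar^-1 gives a polynomial in X; the root in (0,1) is X = 0.664.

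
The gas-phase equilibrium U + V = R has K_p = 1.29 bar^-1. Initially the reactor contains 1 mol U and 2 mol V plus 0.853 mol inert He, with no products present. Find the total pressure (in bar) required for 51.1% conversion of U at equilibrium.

Basis: 1 mol U initially; let X = conversion of U. Extent ξ = X.
At extent ξ: n_U = 1 − X; n_V = 2 − X; n_R = X; n_I = 0.853 (inert).
Total moles n_T = 3.85 − X.
K_p = p_R / (p_U p_V) with p_i = (n_i/n_T)·P.
At X = 0.511: the mole-fraction product g(X) = Π y_i^ν_i = 2.345. Since K_p = g(X)·P^{-1}, P = (g/K_p)^(1/1) = (2.345/1.29)^(1/1) = 1.82 bar.

P = 1.82 bar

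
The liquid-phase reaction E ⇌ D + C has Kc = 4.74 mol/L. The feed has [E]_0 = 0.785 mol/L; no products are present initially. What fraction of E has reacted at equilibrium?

X = 0.874

Let X = conversion of E; extent ξ = 0.785·X mol/L.
Concentrations: [E] = 0.785 − 0.785X; [D] = 0.785X; [C] = 0.785X.
Kc = [D] [C] / ([E]).
Solving Kc = 4.74 for X ∈ (0,1): X = 0.874.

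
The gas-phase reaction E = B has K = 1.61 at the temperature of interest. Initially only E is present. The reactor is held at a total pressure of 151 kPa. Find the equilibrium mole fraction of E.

y_E = 0.383

Let X = conversion of E (basis 1 mol E); extent of reaction ξ = X.
Moles: n_E = 1 − X; n_B = X.
Since Δν = 0, n_T = 1 throughout.
With p_i = (n_i/n_T)P, K = p_B / (p_E).
Substituting and setting equal to 1.61 gives a polynomial in X; the root in (0,1) is X = 0.617.
Then n_E = 0.383, n_T = 1, so y_E = 0.383.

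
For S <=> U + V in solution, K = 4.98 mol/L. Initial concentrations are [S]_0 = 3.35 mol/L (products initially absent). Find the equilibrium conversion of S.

X = 0.685

Let X = conversion of S; extent ξ = 3.35·X mol/L.
Concentrations: [S] = 3.35 − 3.35X; [U] = 3.35X; [V] = 3.35X.
K = [U] [V] / ([S]).
Equating to 4.98 mol/L: the physical root is X = 0.685.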